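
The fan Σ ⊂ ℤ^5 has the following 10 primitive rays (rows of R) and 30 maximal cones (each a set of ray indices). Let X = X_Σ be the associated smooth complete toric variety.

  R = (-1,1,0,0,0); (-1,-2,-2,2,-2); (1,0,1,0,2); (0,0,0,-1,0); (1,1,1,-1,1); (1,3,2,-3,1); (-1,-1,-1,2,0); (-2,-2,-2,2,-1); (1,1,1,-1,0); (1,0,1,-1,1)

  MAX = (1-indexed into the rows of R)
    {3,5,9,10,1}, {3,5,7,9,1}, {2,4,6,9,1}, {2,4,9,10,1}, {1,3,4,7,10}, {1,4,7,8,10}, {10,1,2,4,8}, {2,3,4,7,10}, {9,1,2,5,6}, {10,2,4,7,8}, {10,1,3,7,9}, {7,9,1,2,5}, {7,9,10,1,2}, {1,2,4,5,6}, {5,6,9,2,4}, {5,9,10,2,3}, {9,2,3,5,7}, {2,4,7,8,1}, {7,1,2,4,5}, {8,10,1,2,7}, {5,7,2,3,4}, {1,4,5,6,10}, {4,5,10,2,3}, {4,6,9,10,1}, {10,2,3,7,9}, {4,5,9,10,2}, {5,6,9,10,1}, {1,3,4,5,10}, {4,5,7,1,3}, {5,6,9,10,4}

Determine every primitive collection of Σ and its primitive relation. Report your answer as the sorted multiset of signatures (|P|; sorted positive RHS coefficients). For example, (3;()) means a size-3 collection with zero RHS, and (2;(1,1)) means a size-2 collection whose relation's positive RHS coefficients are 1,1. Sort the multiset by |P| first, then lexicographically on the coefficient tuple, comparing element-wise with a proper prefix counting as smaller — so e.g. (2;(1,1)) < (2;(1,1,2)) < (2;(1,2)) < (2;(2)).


Δ(Σ) — 10 vertices, 14 min non-faces:

  • {5,8}:  v_{5} + v_{8} = v_{4} + v_{7}  →  sig = (2;(1,1))
  • {6,7}:  v_{6} + v_{7} = v_{1} + v_{5}  →  sig = (2;(1,1))
  • {6,8}:  v_{6} + v_{8} = v_{1} + v_{4}  →  sig = (2;(1,1))
  • {8,9}:  v_{8} + v_{9} = v_{1} + v_{2} + v_{10}  →  sig = (2;(1,1,1))
  • {3,6}:  v_{3} + v_{6} = v_{1} + 2·v_{5} + v_{10}  →  sig = (2;(1,1,2))
  • {3,8}:  v_{3} + v_{8} = v_{4} + 2·v_{7} + v_{10}  →  sig = (2;(1,1,2))
  • {4,7,9}:  v_{4} + v_{7} + v_{9} = 0  →  sig = (3;())
  • {1,2,3}:  v_{1} + v_{2} + v_{3} = v_{7}  →  sig = (3;(1))
  • {5,7,10}:  v_{5} + v_{7} + v_{10} = v_{3}  →  sig = (3;(1))
  • {2,6,10}:  v_{2} + v_{6} + v_{10} = v_{4} + v_{9}  →  sig = (3;(1,1))
  • {3,4,9}:  v_{3} + v_{4} + v_{9} = v_{5} + v_{10}  →  sig = (3;(1,1))
  • {1,2,5,10}:  v_{1} + v_{2} + v_{5} + v_{10} = 0  →  sig = (4;())
  • {1,4,5,9}:  v_{1} + v_{4} + v_{5} + v_{9} = v_{6}  →  sig = (4;(1))
  • {1,2,4,7,10}:  v_{1} + v_{2} + v_{4} + v_{7} + v_{10} = v_{8}  →  sig = (5;(1))

Sorted signature multiset PRS(X):
    (2;(1,1))
    (2;(1,1))
    (2;(1,1))
    (2;(1,1,1))
    (2;(1,1,2))
    (2;(1,1,2))
    (3;())
    (3;(1))
    (3;(1))
    (3;(1,1))
    (3;(1,1))
    (4;())
    (4;(1))
    (5;(1))


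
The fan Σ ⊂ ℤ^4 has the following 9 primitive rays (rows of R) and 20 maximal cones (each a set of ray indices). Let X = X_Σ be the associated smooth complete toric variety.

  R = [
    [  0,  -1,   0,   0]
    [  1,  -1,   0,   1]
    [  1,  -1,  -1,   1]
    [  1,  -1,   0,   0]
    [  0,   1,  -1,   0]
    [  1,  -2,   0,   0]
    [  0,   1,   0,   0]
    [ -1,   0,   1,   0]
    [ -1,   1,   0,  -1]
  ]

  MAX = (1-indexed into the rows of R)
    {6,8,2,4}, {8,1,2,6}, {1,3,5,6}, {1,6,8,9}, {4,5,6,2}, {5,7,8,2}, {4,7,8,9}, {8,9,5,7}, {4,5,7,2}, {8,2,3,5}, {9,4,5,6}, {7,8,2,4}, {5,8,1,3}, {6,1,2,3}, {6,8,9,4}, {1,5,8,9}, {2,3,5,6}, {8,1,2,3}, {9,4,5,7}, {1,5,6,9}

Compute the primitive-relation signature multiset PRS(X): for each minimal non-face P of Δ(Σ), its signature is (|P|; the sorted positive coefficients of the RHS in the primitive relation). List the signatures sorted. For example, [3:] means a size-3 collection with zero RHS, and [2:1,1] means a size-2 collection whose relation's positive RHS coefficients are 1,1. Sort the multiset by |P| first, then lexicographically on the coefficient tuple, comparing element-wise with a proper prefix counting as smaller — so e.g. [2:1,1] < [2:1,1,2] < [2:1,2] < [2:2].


|primitive collections| = 11. Relations:

  {1,7}:  v_{1} + v_{7} = 0  ⇒ sig = [2:]
  {2,9}:  v_{2} + v_{9} = 0  ⇒ sig = [2:]
  {1,4}:  v_{1} + v_{4} = v_{6}  ⇒ sig = [2:1]
  {6,7}:  v_{6} + v_{7} = v_{4}  ⇒ sig = [2:1]
  {3,7}:  v_{3} + v_{7} = v_{2} + v_{5}  ⇒ sig = [2:1,1]
  {3,9}:  v_{3} + v_{9} = v_{1} + v_{5}  ⇒ sig = [2:1,1]
  {3,4}:  v_{3} + v_{4} = v_{2} + v_{5} + v_{6}  ⇒ sig = [2:1,1,1]
  {4,5,8}:  v_{4} + v_{5} + v_{8} = 0  ⇒ sig = [3:]
  {1,2,5}:  v_{1} + v_{2} + v_{5} = v_{3}  ⇒ sig = [3:1]
  {5,6,8}:  v_{5} + v_{6} + v_{8} = v_{1}  ⇒ sig = [3:1]
  {3,6,8}:  v_{3} + v_{6} + v_{8} = 2·v_{1} + v_{2}  ⇒ sig = [3:1,2]

Hence PRS(X_Σ) =
{ [2:] ×2,  [2:1] ×2,  [2:1,1] ×2,  [2:1,1,1],  [3:],  [3:1] ×2,  [3:1,2] }


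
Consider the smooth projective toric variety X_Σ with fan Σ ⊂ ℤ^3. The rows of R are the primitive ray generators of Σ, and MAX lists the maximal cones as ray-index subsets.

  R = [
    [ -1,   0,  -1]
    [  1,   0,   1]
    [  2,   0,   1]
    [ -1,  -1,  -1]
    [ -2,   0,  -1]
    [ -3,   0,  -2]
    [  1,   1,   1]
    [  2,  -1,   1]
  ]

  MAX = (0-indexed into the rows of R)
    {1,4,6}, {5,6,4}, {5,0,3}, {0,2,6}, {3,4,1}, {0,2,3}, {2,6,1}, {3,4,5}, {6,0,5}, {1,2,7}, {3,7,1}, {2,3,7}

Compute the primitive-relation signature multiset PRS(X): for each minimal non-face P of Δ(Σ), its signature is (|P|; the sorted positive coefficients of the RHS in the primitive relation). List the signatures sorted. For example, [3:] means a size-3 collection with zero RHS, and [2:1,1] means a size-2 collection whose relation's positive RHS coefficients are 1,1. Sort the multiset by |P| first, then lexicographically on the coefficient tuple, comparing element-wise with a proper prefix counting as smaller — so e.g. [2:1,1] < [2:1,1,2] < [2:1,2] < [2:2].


Primitive collections (11):

  {0,1}:  v_{0} + v_{1} = 0 — sig = [2:]
  {2,4}:  v_{2} + v_{4} = 0 — sig = [2:]
  {3,6}:  v_{3} + v_{6} = 0 — sig = [2:]
  {0,4}:  v_{0} + v_{4} = v_{5} — sig = [2:1]
  {1,5}:  v_{1} + v_{5} = v_{4} — sig = [2:1]
  {2,5}:  v_{2} + v_{5} = v_{0} — sig = [2:1]
  {5,7}:  v_{5} + v_{7} = v_{3} — sig = [2:1]
  {0,7}:  v_{0} + v_{7} = v_{2} + v_{3} — sig = [2:1,1]
  {4,7}:  v_{4} + v_{7} = v_{1} + v_{3} — sig = [2:1,1]
  {6,7}:  v_{6} + v_{7} = v_{1} + v_{2} — sig = [2:1,1]
  {1,2,3}:  v_{1} + v_{2} + v_{3} = v_{7} — sig = [3:1]

so the primitive-relation signature multiset is
[[2:], [2:], [2:], [2:1], [2:1], [2:1], [2:1], [2:1,1], [2:1,1], [2:1,1], [3:1]]


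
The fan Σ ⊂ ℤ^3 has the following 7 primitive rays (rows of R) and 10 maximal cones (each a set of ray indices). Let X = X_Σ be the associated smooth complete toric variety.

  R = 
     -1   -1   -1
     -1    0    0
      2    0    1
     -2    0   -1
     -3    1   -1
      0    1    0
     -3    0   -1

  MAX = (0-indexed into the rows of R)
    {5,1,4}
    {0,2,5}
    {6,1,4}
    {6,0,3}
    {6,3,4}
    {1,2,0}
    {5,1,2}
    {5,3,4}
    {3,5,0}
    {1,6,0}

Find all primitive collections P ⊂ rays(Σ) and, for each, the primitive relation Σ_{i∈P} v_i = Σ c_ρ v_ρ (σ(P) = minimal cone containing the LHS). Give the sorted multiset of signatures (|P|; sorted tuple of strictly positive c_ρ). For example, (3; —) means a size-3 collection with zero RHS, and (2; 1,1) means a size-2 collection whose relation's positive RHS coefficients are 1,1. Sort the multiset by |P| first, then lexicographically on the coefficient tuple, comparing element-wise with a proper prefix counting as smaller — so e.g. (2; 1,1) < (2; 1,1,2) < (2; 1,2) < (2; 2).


|primitive collections| = 7. Relations:

  P={2,3}:  v_{2} + v_{3} = 0  ⟹  sig = (2; —)
  P={1,3}:  v_{1} + v_{3} = v_{6}  ⟹  sig = (2; 1)
  P={2,6}:  v_{2} + v_{6} = v_{1}  ⟹  sig = (2; 1)
  P={5,6}:  v_{5} + v_{6} = v_{4}  ⟹  sig = (2; 1)
  P={2,4}:  v_{2} + v_{4} = v_{1} + v_{5}  ⟹  sig = (2; 1,1)
  P={0,4}:  v_{0} + v_{4} = 2·v_{3}  ⟹  sig = (2; 2)
  P={0,1,5}:  v_{0} + v_{1} + v_{5} = v_{3}  ⟹  sig = (3; 1)

Signatures (|P|; sorted positive RHS coefficients), sorted:
    |P|=2: 6 collections, coeffs (), (1), (1), (1), (1,1), (2)
    |P|=3: 1 collection, coeffs (1)


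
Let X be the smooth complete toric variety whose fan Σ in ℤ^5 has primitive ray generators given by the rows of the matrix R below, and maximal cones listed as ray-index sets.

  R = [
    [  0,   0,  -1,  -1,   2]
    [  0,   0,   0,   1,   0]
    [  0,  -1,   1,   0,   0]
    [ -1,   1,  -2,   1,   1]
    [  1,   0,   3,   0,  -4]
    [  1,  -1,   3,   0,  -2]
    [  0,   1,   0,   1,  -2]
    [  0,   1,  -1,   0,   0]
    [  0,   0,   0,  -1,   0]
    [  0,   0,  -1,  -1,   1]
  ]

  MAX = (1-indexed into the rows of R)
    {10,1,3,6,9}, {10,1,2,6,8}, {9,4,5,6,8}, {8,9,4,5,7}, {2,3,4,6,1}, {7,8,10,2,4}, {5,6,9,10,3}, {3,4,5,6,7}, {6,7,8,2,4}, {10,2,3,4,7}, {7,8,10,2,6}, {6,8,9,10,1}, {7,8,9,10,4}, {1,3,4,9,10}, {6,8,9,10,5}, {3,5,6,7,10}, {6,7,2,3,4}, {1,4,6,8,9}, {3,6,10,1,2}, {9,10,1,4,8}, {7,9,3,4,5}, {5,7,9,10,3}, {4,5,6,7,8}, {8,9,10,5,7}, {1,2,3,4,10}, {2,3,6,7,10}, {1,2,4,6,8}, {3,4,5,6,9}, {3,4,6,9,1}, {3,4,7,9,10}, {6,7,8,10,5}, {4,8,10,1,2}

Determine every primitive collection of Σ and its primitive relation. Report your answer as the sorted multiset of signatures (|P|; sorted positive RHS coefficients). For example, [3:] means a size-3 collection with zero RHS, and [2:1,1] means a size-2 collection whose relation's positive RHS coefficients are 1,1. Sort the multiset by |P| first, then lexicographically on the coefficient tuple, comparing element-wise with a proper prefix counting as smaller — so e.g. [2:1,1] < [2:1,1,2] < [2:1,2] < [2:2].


|primitive collections| = 8. Relations:

  • {2,9}:  v_{2} + v_{9} = 0 — sig = [2:]
  • {3,8}:  v_{3} + v_{8} = 0 — sig = [2:]
  • {1,7}:  v_{1} + v_{7} = v_{8} — sig = [2:1]
  • {2,5}:  v_{2} + v_{5} = v_{6} + v_{7} — sig = [2:1,1]
  • {1,5}:  v_{1} + v_{5} = v_{6} + v_{8} + v_{9} — sig = [2:1,1,1]
  • {4,6,10}:  v_{4} + v_{6} + v_{10} = 0 — sig = [3:]
  • {6,7,9}:  v_{6} + v_{7} + v_{9} = v_{5} — sig = [3:1]
  • {4,5,10}:  v_{4} + v_{5} + v_{10} = v_{7} + v_{9} — sig = [3:1,1]

Signatures (|P|; sorted positive RHS coefficients), sorted:
[[2:], [2:], [2:1], [2:1,1], [2:1,1,1], [3:], [3:1], [3:1,1]]


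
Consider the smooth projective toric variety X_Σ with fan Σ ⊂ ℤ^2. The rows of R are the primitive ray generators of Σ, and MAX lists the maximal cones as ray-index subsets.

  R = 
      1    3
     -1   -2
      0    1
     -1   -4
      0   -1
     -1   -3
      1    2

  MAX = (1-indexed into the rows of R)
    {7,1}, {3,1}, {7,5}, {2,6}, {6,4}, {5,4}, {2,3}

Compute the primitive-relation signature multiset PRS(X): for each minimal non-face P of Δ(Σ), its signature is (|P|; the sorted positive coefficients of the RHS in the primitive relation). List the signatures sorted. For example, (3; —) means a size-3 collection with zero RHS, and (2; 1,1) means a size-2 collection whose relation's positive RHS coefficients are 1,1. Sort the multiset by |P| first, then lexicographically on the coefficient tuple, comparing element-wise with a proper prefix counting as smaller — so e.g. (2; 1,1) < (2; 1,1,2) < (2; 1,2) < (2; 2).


14 collections generate NE(X_Σ); each relation:

  {1,6}:  v_{1} + v_{6} = 0  →  sig = (2; —)
  {2,7}:  v_{2} + v_{7} = 0  →  sig = (2; —)
  {3,5}:  v_{3} + v_{5} = 0  →  sig = (2; —)
  {1,2}:  v_{1} + v_{2} = v_{3}  →  sig = (2; 1)
  {1,4}:  v_{1} + v_{4} = v_{5}  →  sig = (2; 1)
  {1,5}:  v_{1} + v_{5} = v_{7}  →  sig = (2; 1)
  {2,5}:  v_{2} + v_{5} = v_{6}  →  sig = (2; 1)
  {3,4}:  v_{3} + v_{4} = v_{6}  →  sig = (2; 1)
  {3,6}:  v_{3} + v_{6} = v_{2}  →  sig = (2; 1)
  {3,7}:  v_{3} + v_{7} = v_{1}  →  sig = (2; 1)
  {5,6}:  v_{5} + v_{6} = v_{4}  →  sig = (2; 1)
  {6,7}:  v_{6} + v_{7} = v_{5}  →  sig = (2; 1)
  {2,4}:  v_{2} + v_{4} = 2·v_{6}  →  sig = (2; 2)
  {4,7}:  v_{4} + v_{7} = 2·v_{5}  →  sig = (2; 2)

so the primitive-relation signature multiset is
[(2; —), (2; —), (2; —), (2; 1), (2; 1), (2; 1), (2; 1), (2; 1), (2; 1), (2; 1), (2; 1), (2; 1), (2; 2), (2; 2)]


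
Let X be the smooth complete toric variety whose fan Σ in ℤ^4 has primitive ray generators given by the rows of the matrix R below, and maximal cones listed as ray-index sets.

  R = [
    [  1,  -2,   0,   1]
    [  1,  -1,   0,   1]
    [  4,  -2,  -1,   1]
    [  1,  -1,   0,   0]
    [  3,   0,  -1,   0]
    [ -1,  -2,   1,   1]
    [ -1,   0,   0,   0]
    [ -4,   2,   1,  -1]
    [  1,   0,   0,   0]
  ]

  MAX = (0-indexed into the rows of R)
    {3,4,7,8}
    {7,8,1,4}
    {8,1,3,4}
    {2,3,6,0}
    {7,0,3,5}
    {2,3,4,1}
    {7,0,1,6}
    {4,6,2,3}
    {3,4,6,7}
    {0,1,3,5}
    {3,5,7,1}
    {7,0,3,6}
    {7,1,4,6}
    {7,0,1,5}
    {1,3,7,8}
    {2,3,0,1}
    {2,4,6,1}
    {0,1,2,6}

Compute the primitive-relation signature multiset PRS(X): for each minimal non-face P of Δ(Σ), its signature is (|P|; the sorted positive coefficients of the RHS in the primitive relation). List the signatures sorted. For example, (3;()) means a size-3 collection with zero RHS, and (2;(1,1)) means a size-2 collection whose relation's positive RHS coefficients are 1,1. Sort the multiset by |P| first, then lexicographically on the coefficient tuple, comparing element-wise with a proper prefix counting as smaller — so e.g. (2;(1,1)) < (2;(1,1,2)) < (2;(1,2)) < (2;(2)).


Minimal non-faces — 12 found among 9 rays, 18 max cones:

  {2,7}:  v_{2} + v_{7} = 0  ⟹  sig = (2;())
  {6,8}:  v_{6} + v_{8} = 0  ⟹  sig = (2;())
  {0,4}:  v_{0} + v_{4} = v_{2}  ⟹  sig = (2;(1))
  {0,8}:  v_{0} + v_{8} = v_{1} + v_{3}  ⟹  sig = (2;(1,1))
  {4,5}:  v_{4} + v_{5} = v_{1} + v_{3}  ⟹  sig = (2;(1,1))
  {2,5}:  v_{2} + v_{5} = v_{0} + v_{1} + v_{3}  ⟹  sig = (2;(1,1,1))
  {2,8}:  v_{2} + v_{8} = v_{1} + v_{3} + v_{4}  ⟹  sig = (2;(1,1,1))
  {5,6}:  v_{5} + v_{6} = 2·v_{0} + v_{7}  ⟹  sig = (2;(1,2))
  {5,8}:  v_{5} + v_{8} = 2·v_{1} + 2·v_{3} + v_{7}  ⟹  sig = (2;(1,2,2))
  {1,3,6}:  v_{1} + v_{3} + v_{6} = v_{0}  ⟹  sig = (3;(1))
  {0,1,3,7}:  v_{0} + v_{1} + v_{3} + v_{7} = v_{5}  ⟹  sig = (4;(1))
  {1,3,4,7}:  v_{1} + v_{3} + v_{4} + v_{7} = v_{8}  ⟹  sig = (4;(1))

Sorted signature multiset PRS(X):
    (2;())
    (2;())
    (2;(1))
    (2;(1,1))
    (2;(1,1))
    (2;(1,1,1))
    (2;(1,1,1))
    (2;(1,2))
    (2;(1,2,2))
    (3;(1))
    (4;(1))
    (4;(1))


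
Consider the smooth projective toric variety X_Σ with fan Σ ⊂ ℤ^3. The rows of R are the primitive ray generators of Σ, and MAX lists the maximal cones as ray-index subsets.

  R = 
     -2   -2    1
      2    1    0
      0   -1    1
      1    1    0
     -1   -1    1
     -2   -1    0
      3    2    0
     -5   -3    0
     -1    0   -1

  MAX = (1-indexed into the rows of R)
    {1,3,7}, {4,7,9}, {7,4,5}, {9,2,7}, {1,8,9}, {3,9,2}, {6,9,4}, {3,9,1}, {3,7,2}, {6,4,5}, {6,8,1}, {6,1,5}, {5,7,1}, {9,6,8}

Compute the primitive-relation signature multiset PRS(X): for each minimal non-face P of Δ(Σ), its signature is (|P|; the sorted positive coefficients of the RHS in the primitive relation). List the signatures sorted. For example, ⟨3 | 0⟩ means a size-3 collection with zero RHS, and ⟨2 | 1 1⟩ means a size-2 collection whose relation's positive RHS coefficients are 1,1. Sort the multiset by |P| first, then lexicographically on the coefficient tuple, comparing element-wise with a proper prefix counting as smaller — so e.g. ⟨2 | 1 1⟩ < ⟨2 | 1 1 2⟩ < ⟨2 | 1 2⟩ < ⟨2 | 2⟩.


18 collections generate NE(X_Σ); each relation:

  P = {2,6}:  v_{2} + v_{6} = 0  →  sig = ⟨2 | 0⟩
  P = {1,2}:  v_{1} + v_{2} = v_{3}  →  sig = ⟨2 | 1⟩
  P = {1,4}:  v_{1} + v_{4} = v_{5}  →  sig = ⟨2 | 1⟩
  P = {2,4}:  v_{2} + v_{4} = v_{7}  →  sig = ⟨2 | 1⟩
  P = {3,6}:  v_{3} + v_{6} = v_{1}  →  sig = ⟨2 | 1⟩
  P = {5,9}:  v_{5} + v_{9} = v_{6}  →  sig = ⟨2 | 1⟩
  P = {6,7}:  v_{6} + v_{7} = v_{4}  →  sig = ⟨2 | 1⟩
  P = {7,8}:  v_{7} + v_{8} = v_{6}  →  sig = ⟨2 | 1⟩
  P = {2,5}:  v_{2} + v_{5} = v_{1} + v_{7}  →  sig = ⟨2 | 1 1⟩
  P = {2,8}:  v_{2} + v_{8} = v_{1} + v_{9}  →  sig = ⟨2 | 1 1⟩
  P = {3,4}:  v_{3} + v_{4} = v_{1} + v_{7}  →  sig = ⟨2 | 1 1⟩
  P = {3,5}:  v_{3} + v_{5} = 2·v_{1} + v_{7}  →  sig = ⟨2 | 1 2⟩
  P = {3,8}:  v_{3} + v_{8} = 2·v_{1} + v_{9}  →  sig = ⟨2 | 1 2⟩
  P = {5,8}:  v_{5} + v_{8} = v_{1} + 2·v_{6}  →  sig = ⟨2 | 1 2⟩
  P = {4,8}:  v_{4} + v_{8} = 2·v_{6}  →  sig = ⟨2 | 2⟩
  P = {1,7,9}:  v_{1} + v_{7} + v_{9} = 0  →  sig = ⟨3 | 0⟩
  P = {1,6,9}:  v_{1} + v_{6} + v_{9} = v_{8}  →  sig = ⟨3 | 1⟩
  P = {3,7,9}:  v_{3} + v_{7} + v_{9} = v_{2}  →  sig = ⟨3 | 1⟩

Signatures (|P|; sorted positive RHS coefficients), sorted:
    |P|=2: 15 collections, coeffs (), (1), (1), (1), (1), (1), (1), (1), (1,1), (1,1), (1,1), (1,2), (1,2), (1,2), (2)
    |P|=3: 3 collections, coeffs (), (1), (1)


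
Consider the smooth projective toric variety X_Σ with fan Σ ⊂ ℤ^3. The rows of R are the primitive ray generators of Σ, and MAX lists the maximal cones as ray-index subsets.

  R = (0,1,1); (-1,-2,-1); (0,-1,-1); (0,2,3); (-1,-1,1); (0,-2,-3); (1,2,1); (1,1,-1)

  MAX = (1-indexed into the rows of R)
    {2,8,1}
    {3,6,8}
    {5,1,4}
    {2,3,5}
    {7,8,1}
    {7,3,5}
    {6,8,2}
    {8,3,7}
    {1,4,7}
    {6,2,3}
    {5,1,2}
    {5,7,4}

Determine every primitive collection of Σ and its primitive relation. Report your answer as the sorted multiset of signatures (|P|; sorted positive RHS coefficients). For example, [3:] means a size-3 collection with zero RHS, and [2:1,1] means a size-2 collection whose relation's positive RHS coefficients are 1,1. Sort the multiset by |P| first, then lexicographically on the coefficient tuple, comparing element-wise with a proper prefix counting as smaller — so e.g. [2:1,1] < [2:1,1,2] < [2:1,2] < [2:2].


Σ has 12 primitive collections:

  {1,3}:  v_{1} + v_{3} = 0 — sig = [2:]
  {2,7}:  v_{2} + v_{7} = 0 — sig = [2:]
  {4,6}:  v_{4} + v_{6} = 0 — sig = [2:]
  {5,8}:  v_{5} + v_{8} = 0 — sig = [2:]
  {1,6}:  v_{1} + v_{6} = v_{2} + v_{8} — sig = [2:1,1]
  {2,4}:  v_{2} + v_{4} = v_{1} + v_{5} — sig = [2:1,1]
  {3,4}:  v_{3} + v_{4} = v_{5} + v_{7} — sig = [2:1,1]
  {4,8}:  v_{4} + v_{8} = v_{1} + v_{7} — sig = [2:1,1]
  {5,6}:  v_{5} + v_{6} = v_{2} + v_{3} — sig = [2:1,1]
  {6,7}:  v_{6} + v_{7} = v_{3} + v_{8} — sig = [2:1,1]
  {1,5,7}:  v_{1} + v_{5} + v_{7} = v_{4} — sig = [3:1]
  {2,3,8}:  v_{2} + v_{3} + v_{8} = v_{6} — sig = [3:1]

Hence PRS(X_Σ) =
    |P|=2: 10 collections, coeffs (), (), (), (), (1,1), (1,1), (1,1), (1,1), (1,1), (1,1)
    |P|=3: 2 collections, coeffs (1), (1)


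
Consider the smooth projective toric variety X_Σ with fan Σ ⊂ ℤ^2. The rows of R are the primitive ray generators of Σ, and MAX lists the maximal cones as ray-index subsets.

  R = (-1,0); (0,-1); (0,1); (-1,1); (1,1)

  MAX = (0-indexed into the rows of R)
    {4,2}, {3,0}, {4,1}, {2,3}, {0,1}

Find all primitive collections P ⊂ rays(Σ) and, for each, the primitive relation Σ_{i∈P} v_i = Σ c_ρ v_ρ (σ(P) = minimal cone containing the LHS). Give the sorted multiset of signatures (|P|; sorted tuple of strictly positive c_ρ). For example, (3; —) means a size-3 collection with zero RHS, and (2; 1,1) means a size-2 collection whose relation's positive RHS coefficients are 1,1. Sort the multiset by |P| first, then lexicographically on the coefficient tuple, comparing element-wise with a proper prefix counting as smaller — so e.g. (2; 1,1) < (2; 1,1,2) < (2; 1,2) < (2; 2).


The 5 primitive collections of Σ (r=5, n=2):

  • {1,2}:  v_{1} + v_{2} = 0 — sig = (2; —)
  • {0,2}:  v_{0} + v_{2} = v_{3} — sig = (2; 1)
  • {0,4}:  v_{0} + v_{4} = v_{2} — sig = (2; 1)
  • {1,3}:  v_{1} + v_{3} = v_{0} — sig = (2; 1)
  • {3,4}:  v_{3} + v_{4} = 2·v_{2} — sig = (2; 2)

Sorted signature multiset PRS(X):
    |P|=2: 5 collections, coeffs (), (1), (1), (1), (2)


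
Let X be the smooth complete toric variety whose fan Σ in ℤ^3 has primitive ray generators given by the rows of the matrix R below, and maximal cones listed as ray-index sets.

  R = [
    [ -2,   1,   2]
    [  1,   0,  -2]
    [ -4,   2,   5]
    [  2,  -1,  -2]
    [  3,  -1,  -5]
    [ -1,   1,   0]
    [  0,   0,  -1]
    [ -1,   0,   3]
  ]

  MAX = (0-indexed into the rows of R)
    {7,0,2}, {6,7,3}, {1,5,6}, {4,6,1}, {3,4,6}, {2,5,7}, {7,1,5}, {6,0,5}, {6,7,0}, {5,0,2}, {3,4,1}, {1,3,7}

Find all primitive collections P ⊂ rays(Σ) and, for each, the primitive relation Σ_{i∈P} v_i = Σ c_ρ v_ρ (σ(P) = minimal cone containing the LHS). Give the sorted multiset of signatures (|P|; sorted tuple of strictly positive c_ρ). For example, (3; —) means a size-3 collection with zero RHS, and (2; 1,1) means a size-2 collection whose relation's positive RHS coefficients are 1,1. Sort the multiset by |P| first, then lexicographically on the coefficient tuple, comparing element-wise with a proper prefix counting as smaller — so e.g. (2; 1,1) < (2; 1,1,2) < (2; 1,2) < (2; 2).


Minimal non-faces — 14 found among 8 rays, 12 max cones:

  P={0,3}:  v_{0} + v_{3} = 0  ⇒ sig = (2; —)
  P={0,1}:  v_{0} + v_{1} = v_{5}  ⇒ sig = (2; 1)
  P={2,4}:  v_{2} + v_{4} = v_{5}  ⇒ sig = (2; 1)
  P={3,5}:  v_{3} + v_{5} = v_{1}  ⇒ sig = (2; 1)
  P={4,7}:  v_{4} + v_{7} = v_{3}  ⇒ sig = (2; 1)
  P={0,4}:  v_{0} + v_{4} = v_{1} + v_{6}  ⇒ sig = (2; 1,1)
  P={2,3}:  v_{2} + v_{3} = v_{5} + v_{7}  ⇒ sig = (2; 1,1)
  P={1,2}:  v_{1} + v_{2} = 2·v_{5} + v_{7}  ⇒ sig = (2; 1,2)
  P={4,5}:  v_{4} + v_{5} = 2·v_{1} + v_{6}  ⇒ sig = (2; 1,2)
  P={2,6}:  v_{2} + v_{6} = 2·v_{0}  ⇒ sig = (2; 2)
  P={1,6,7}:  v_{1} + v_{6} + v_{7} = 0  ⇒ sig = (3; —)
  P={0,5,7}:  v_{0} + v_{5} + v_{7} = v_{2}  ⇒ sig = (3; 1)
  P={1,3,6}:  v_{1} + v_{3} + v_{6} = v_{4}  ⇒ sig = (3; 1)
  P={5,6,7}:  v_{5} + v_{6} + v_{7} = v_{0}  ⇒ sig = (3; 1)

Signatures (|P|; sorted positive RHS coefficients), sorted:
    (2; —)
    (2; 1)
    (2; 1)
    (2; 1)
    (2; 1)
    (2; 1,1)
    (2; 1,1)
    (2; 1,2)
    (2; 1,2)
    (2; 2)
    (3; —)
    (3; 1)
    (3; 1)
    (3; 1)


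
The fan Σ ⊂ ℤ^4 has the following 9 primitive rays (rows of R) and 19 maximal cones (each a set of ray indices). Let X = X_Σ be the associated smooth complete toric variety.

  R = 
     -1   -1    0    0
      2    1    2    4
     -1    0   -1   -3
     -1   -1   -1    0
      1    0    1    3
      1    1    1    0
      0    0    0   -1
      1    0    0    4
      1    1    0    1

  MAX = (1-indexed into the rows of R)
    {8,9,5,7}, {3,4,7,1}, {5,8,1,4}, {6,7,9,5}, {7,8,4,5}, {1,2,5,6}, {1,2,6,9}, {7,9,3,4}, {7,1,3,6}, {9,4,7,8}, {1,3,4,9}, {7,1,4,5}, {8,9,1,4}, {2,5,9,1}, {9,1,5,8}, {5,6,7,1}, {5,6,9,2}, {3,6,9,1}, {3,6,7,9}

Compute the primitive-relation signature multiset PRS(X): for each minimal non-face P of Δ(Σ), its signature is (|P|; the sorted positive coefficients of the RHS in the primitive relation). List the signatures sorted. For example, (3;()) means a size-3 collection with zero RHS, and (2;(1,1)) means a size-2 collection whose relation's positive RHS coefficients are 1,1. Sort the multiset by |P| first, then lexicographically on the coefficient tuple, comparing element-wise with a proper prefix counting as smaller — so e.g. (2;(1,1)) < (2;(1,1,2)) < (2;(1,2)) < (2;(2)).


Σ has 12 primitive collections:

  P={3,5}:  v_{3} + v_{5} = 0 ; sig = (2;())
  P={4,6}:  v_{4} + v_{6} = 0 ; sig = (2;())
  P={2,7}:  v_{2} + v_{7} = v_{5} + v_{6} ; sig = (2;(1,1))
  P={3,8}:  v_{3} + v_{8} = v_{4} + v_{9} ; sig = (2;(1,1))
  P={6,8}:  v_{6} + v_{8} = v_{5} + v_{9} ; sig = (2;(1,1))
  P={2,3}:  v_{2} + v_{3} = v_{1} + v_{6} + v_{9} ; sig = (2;(1,1,1))
  P={2,4}:  v_{2} + v_{4} = v_{1} + v_{5} + v_{9} ; sig = (2;(1,1,1))
  P={2,8}:  v_{2} + v_{8} = v_{1} + 2·v_{5} + 2·v_{9} ; sig = (2;(1,2,2))
  P={1,7,9}:  v_{1} + v_{7} + v_{9} = 0 ; sig = (3;())
  P={4,5,9}:  v_{4} + v_{5} + v_{9} = v_{8} ; sig = (3;(1))
  P={1,7,8}:  v_{1} + v_{7} + v_{8} = v_{4} + v_{5} ; sig = (3;(1,1))
  P={1,5,6,9}:  v_{1} + v_{5} + v_{6} + v_{9} = v_{2} ; sig = (4;(1))

Signatures (|P|; sorted positive RHS coefficients), sorted:
{ (2;()) ×2,  (2;(1,1)) ×3,  (2;(1,1,1)) ×2,  (2;(1,2,2)),  (3;()),  (3;(1)),  (3;(1,1)),  (4;(1)) }


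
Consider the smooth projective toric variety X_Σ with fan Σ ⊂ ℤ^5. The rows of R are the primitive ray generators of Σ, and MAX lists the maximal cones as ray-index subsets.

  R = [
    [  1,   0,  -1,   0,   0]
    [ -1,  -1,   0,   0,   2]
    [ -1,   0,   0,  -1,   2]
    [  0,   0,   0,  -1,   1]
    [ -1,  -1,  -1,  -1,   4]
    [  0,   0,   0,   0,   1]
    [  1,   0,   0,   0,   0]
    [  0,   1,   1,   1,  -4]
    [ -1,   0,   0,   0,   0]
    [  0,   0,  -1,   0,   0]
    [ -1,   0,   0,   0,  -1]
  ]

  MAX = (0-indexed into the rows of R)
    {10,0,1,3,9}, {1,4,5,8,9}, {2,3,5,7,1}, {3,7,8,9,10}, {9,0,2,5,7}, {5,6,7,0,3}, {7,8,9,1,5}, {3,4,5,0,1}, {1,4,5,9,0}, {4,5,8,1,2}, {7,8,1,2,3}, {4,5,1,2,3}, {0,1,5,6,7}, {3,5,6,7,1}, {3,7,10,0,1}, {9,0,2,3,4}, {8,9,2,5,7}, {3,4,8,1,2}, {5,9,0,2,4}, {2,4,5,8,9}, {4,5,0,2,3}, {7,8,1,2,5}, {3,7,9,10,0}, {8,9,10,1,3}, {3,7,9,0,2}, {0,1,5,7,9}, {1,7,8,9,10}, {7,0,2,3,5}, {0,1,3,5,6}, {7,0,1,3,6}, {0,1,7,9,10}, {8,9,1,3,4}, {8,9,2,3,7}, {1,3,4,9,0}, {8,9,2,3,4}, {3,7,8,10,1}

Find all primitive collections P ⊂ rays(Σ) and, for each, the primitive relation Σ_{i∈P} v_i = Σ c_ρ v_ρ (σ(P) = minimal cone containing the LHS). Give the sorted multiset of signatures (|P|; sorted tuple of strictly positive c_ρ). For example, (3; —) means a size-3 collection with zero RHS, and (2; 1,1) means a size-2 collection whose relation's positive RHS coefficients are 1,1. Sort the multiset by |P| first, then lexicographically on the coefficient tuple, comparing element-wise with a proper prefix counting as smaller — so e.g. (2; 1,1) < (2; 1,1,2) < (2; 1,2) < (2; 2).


16 minimal non-faces of Δ(Σ) (on 11 rays):

  • {6,8}:  v_{6} + v_{8} = 0 — sig = (2; —)
  • {0,8}:  v_{0} + v_{8} = v_{9} — sig = (2; 1)
  • {4,7}:  v_{4} + v_{7} = v_{8} — sig = (2; 1)
  • {5,10}:  v_{5} + v_{10} = v_{8} — sig = (2; 1)
  • {6,9}:  v_{6} + v_{9} = v_{0} — sig = (2; 1)
  • {2,6}:  v_{2} + v_{6} = v_{3} + v_{5} — sig = (2; 1,1)
  • {4,6}:  v_{4} + v_{6} = v_{0} + v_{1} + v_{3} + v_{5} — sig = (2; 1,1,1,1)
  • {4,10}:  v_{4} + v_{10} = v_{1} + v_{3} + v_{8} + v_{9} — sig = (2; 1,1,1,1)
  • {6,10}:  v_{6} + v_{10} = v_{0} + v_{1} + v_{3} + v_{7} — sig = (2; 1,1,1,1)
  • {2,10}:  v_{2} + v_{10} = v_{3} + 2·v_{8} — sig = (2; 1,2)
  • {0,1,2}:  v_{0} + v_{1} + v_{2} = v_{4} — sig = (3; 1)
  • {3,5,8}:  v_{3} + v_{5} + v_{8} = v_{2} — sig = (3; 1)
  • {1,2,9}:  v_{1} + v_{2} + v_{9} = v_{4} + v_{8} — sig = (3; 1,1)
  • {3,5,9}:  v_{3} + v_{5} + v_{9} = v_{0} + v_{2} — sig = (3; 1,1)
  • {1,3,7,9}:  v_{1} + v_{3} + v_{7} + v_{9} = v_{10} — sig = (4; 1)
  • {0,1,3,5,7}:  v_{0} + v_{1} + v_{3} + v_{5} + v_{7} = 0 — sig = (5; —)

Hence PRS(X_Σ) =
[(2; —), (2; 1), (2; 1), (2; 1), (2; 1), (2; 1,1), (2; 1,1,1,1), (2; 1,1,1,1), (2; 1,1,1,1), (2; 1,2), (3; 1), (3; 1), (3; 1,1), (3; 1,1), (4; 1), (5; —)]


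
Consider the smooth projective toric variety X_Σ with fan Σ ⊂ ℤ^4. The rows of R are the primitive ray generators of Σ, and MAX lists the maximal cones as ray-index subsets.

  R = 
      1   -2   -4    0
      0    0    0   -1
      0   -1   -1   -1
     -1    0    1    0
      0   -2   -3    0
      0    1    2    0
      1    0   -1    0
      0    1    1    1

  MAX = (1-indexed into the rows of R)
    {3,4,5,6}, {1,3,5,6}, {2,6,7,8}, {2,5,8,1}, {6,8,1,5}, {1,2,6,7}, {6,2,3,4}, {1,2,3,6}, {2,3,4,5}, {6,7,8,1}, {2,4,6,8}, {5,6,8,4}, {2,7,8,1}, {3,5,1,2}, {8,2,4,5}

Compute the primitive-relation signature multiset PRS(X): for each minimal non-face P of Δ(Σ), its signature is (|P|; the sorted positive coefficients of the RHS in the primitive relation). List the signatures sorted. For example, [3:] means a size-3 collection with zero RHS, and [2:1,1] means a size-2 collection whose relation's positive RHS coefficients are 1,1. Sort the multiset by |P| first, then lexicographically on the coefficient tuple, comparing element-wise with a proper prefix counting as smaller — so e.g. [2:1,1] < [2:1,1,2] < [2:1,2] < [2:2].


Minimal non-faces — 7 found among 8 rays, 15 max cones:

  {3,8}:  v_{3} + v_{8} = 0  →  sig = [2:]
  {4,7}:  v_{4} + v_{7} = 0  →  sig = [2:]
  {1,4}:  v_{1} + v_{4} = v_{5}  →  sig = [2:1]
  {5,7}:  v_{5} + v_{7} = v_{1}  →  sig = [2:1]
  {3,7}:  v_{3} + v_{7} = v_{1} + v_{2} + v_{6}  →  sig = [2:1,1,1]
  {2,5,6}:  v_{2} + v_{5} + v_{6} = v_{3}  →  sig = [3:1]
  {1,2,6,8}:  v_{1} + v_{2} + v_{6} + v_{8} = v_{7}  →  sig = [4:1]

so the primitive-relation signature multiset is
    |P|=2: 5 collections, coeffs (), (), (1), (1), (1,1,1)
    |P|=3: 1 collection, coeffs (1)
    |P|=4: 1 collection, coeffs (1)


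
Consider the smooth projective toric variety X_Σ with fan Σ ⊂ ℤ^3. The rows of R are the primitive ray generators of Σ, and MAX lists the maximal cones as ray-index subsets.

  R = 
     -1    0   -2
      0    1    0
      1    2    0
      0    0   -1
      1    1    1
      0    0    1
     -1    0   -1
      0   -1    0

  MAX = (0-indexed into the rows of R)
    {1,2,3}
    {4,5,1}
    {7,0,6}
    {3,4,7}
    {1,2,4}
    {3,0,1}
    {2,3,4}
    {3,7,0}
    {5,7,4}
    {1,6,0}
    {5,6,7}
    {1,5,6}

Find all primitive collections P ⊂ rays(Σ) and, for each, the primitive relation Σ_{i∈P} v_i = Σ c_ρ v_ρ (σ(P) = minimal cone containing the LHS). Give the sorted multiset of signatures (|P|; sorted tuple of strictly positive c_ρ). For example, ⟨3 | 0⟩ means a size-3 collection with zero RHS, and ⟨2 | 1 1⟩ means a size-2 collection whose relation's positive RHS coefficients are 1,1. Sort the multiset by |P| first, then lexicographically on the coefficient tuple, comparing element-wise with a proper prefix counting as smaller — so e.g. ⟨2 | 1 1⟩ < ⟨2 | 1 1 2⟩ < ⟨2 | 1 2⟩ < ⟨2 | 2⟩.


Minimal non-faces — 11 found among 8 rays, 12 max cones:

  P = {1,7}:  v_{1} + v_{7} = 0  ⇒ sig = ⟨2 | 0⟩
  P = {3,5}:  v_{3} + v_{5} = 0  ⇒ sig = ⟨2 | 0⟩
  P = {0,5}:  v_{0} + v_{5} = v_{6}  ⇒ sig = ⟨2 | 1⟩
  P = {3,6}:  v_{3} + v_{6} = v_{0}  ⇒ sig = ⟨2 | 1⟩
  P = {4,6}:  v_{4} + v_{6} = v_{1}  ⇒ sig = ⟨2 | 1⟩
  P = {0,4}:  v_{0} + v_{4} = v_{1} + v_{3}  ⇒ sig = ⟨2 | 1 1⟩
  P = {2,5}:  v_{2} + v_{5} = v_{1} + v_{4}  ⇒ sig = ⟨2 | 1 1⟩
  P = {2,7}:  v_{2} + v_{7} = v_{3} + v_{4}  ⇒ sig = ⟨2 | 1 1⟩
  P = {2,6}:  v_{2} + v_{6} = 2·v_{1} + v_{3}  ⇒ sig = ⟨2 | 1 2⟩
  P = {0,2}:  v_{0} + v_{2} = 2·v_{1} + 2·v_{3}  ⇒ sig = ⟨2 | 2 2⟩
  P = {1,3,4}:  v_{1} + v_{3} + v_{4} = v_{2}  ⇒ sig = ⟨3 | 1⟩

Sorted signature multiset PRS(X):
{ ⟨2 | 0⟩ ×2,  ⟨2 | 1⟩ ×3,  ⟨2 | 1 1⟩ ×3,  ⟨2 | 1 2⟩,  ⟨2 | 2 2⟩,  ⟨3 | 1⟩ }


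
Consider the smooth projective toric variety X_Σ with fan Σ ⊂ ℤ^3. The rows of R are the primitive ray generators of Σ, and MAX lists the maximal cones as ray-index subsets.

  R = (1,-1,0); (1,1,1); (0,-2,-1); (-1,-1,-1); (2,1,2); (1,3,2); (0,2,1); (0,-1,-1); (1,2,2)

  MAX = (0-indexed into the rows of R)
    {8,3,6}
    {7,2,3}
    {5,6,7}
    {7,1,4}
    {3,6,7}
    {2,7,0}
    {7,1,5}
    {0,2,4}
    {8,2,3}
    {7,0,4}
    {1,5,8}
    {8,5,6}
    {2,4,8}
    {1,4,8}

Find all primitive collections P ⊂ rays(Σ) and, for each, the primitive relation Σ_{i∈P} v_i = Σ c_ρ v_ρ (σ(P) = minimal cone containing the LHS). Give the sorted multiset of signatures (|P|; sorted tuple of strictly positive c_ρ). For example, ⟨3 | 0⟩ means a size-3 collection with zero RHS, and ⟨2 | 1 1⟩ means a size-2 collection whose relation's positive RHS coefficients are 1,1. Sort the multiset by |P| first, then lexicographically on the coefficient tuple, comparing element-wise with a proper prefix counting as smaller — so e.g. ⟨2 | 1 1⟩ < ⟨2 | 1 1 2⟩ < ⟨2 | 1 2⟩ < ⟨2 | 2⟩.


16 collections generate NE(X_Σ); each relation:

  • {1,3}:  v_{1} + v_{3} = 0 ; sig = ⟨2 | 0⟩
  • {2,6}:  v_{2} + v_{6} = 0 ; sig = ⟨2 | 0⟩
  • {0,3}:  v_{0} + v_{3} = v_{2} ; sig = ⟨2 | 1⟩
  • {0,6}:  v_{0} + v_{6} = v_{1} ; sig = ⟨2 | 1⟩
  • {0,8}:  v_{0} + v_{8} = v_{4} ; sig = ⟨2 | 1⟩
  • {1,2}:  v_{1} + v_{2} = v_{0} ; sig = ⟨2 | 1⟩
  • {1,6}:  v_{1} + v_{6} = v_{5} ; sig = ⟨2 | 1⟩
  • {2,5}:  v_{2} + v_{5} = v_{1} ; sig = ⟨2 | 1⟩
  • {3,5}:  v_{3} + v_{5} = v_{6} ; sig = ⟨2 | 1⟩
  • {7,8}:  v_{7} + v_{8} = v_{1} ; sig = ⟨2 | 1⟩
  • {0,1}:  v_{0} + v_{1} = v_{4} + v_{7} ; sig = ⟨2 | 1 1⟩
  • {3,4}:  v_{3} + v_{4} = v_{2} + v_{8} ; sig = ⟨2 | 1 1⟩
  • {4,6}:  v_{4} + v_{6} = v_{1} + v_{8} ; sig = ⟨2 | 1 1⟩
  • {4,5}:  v_{4} + v_{5} = 2·v_{1} + v_{8} ; sig = ⟨2 | 1 2⟩
  • {0,5}:  v_{0} + v_{5} = 2·v_{1} ; sig = ⟨2 | 2⟩
  • {2,4,7}:  v_{2} + v_{4} + v_{7} = 2·v_{0} ; sig = ⟨3 | 2⟩

Sorted signature multiset PRS(X):
    |P|=2: 15 collections, coeffs (), (), (1), (1), (1), (1), (1), (1), (1), (1), (1,1), (1,1), (1,1), (1,2), (2)
    |P|=3: 1 collection, coeffs (2)


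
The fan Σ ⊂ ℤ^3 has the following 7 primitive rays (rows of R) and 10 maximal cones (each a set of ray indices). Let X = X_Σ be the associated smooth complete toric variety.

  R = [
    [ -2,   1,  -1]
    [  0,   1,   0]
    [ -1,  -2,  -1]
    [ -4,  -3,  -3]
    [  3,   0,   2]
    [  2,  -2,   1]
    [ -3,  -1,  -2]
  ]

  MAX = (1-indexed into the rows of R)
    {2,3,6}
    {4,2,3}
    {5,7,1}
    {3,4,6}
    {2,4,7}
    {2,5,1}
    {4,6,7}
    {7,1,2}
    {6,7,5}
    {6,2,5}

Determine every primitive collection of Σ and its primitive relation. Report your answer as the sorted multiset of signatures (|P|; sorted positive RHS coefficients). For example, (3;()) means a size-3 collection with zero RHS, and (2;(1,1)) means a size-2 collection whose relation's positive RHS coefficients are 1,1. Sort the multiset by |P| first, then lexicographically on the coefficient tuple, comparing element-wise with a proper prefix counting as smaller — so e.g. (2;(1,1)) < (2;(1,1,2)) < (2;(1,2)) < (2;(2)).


The 9 primitive collections of Σ (r=7, n=3):

  P={1,3}:  v_{1} + v_{3} = v_{7}  ⇒ sig = (2;(1))
  P={3,5}:  v_{3} + v_{5} = v_{6}  ⇒ sig = (2;(1))
  P={3,7}:  v_{3} + v_{7} = v_{4}  ⇒ sig = (2;(1))
  P={1,6}:  v_{1} + v_{6} = v_{5} + v_{7}  ⇒ sig = (2;(1,1))
  P={4,5}:  v_{4} + v_{5} = v_{6} + v_{7}  ⇒ sig = (2;(1,1))
  P={1,4}:  v_{1} + v_{4} = 2·v_{7}  ⇒ sig = (2;(2))
  P={2,5,7}:  v_{2} + v_{5} + v_{7} = 0  ⇒ sig = (3;())
  P={2,6,7}:  v_{2} + v_{6} + v_{7} = v_{3}  ⇒ sig = (3;(1))
  P={2,4,6}:  v_{2} + v_{4} + v_{6} = 2·v_{3}  ⇒ sig = (3;(2))

Signatures (|P|; sorted positive RHS coefficients), sorted:
    (2;(1))
    (2;(1))
    (2;(1))
    (2;(1,1))
    (2;(1,1))
    (2;(2))
    (3;())
    (3;(1))
    (3;(2))


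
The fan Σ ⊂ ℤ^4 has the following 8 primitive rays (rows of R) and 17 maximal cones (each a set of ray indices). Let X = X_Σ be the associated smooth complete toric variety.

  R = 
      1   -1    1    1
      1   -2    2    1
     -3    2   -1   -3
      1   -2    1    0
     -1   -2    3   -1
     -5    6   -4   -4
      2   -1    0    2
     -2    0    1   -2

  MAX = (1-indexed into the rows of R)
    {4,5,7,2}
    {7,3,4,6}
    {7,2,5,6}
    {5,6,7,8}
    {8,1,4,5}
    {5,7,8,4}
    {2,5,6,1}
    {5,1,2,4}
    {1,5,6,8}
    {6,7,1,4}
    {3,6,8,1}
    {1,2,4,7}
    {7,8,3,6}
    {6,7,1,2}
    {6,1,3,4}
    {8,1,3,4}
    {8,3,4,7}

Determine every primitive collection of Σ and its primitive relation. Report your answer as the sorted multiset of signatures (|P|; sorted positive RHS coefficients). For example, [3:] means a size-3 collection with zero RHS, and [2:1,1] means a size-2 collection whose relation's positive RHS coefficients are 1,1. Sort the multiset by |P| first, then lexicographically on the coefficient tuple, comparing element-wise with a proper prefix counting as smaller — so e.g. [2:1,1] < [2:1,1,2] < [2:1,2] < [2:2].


|primitive collections| = 9. Relations:

  • {2,3}:  v_{2} + v_{3} = v_{8}  ⟹  sig = [2:1]
  • {2,8}:  v_{2} + v_{8} = v_{5}  ⟹  sig = [2:1]
  • {3,5}:  v_{3} + v_{5} = 2·v_{8}  ⟹  sig = [2:2]
  • {1,3,7}:  v_{1} + v_{3} + v_{7} = 0  ⟹  sig = [3:]
  • {1,7,8}:  v_{1} + v_{7} + v_{8} = v_{2}  ⟹  sig = [3:1]
  • {2,4,6}:  v_{2} + v_{4} + v_{6} = v_{3}  ⟹  sig = [3:1]
  • {4,5,6}:  v_{4} + v_{5} + v_{6} = v_{3} + v_{8}  ⟹  sig = [3:1,1]
  • {1,5,7}:  v_{1} + v_{5} + v_{7} = 2·v_{2}  ⟹  sig = [3:2]
  • {4,6,8}:  v_{4} + v_{6} + v_{8} = 2·v_{3}  ⟹  sig = [3:2]

Sorted signature multiset PRS(X):
    [2:1]
    [2:1]
    [2:2]
    [3:]
    [3:1]
    [3:1]
    [3:1,1]
    [3:2]
    [3:2]


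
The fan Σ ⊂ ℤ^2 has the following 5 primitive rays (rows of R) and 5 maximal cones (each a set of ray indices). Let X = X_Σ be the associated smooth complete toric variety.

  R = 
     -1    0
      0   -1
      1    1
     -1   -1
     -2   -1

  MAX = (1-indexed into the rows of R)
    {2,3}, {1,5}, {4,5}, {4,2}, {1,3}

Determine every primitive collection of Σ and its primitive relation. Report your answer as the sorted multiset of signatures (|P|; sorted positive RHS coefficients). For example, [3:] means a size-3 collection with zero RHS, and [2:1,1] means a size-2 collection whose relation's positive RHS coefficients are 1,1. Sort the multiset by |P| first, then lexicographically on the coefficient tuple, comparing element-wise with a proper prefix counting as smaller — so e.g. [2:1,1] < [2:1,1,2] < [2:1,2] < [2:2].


5 minimal non-faces of Δ(Σ) (on 5 rays):

  {3,4}:  v_{3} + v_{4} = 0 — sig = [2:]
  {1,2}:  v_{1} + v_{2} = v_{4} — sig = [2:1]
  {1,4}:  v_{1} + v_{4} = v_{5} — sig = [2:1]
  {3,5}:  v_{3} + v_{5} = v_{1} — sig = [2:1]
  {2,5}:  v_{2} + v_{5} = 2·v_{4} — sig = [2:2]

so the primitive-relation signature multiset is
    [2:]
    [2:1]
    [2:1]
    [2:1]
    [2:2]


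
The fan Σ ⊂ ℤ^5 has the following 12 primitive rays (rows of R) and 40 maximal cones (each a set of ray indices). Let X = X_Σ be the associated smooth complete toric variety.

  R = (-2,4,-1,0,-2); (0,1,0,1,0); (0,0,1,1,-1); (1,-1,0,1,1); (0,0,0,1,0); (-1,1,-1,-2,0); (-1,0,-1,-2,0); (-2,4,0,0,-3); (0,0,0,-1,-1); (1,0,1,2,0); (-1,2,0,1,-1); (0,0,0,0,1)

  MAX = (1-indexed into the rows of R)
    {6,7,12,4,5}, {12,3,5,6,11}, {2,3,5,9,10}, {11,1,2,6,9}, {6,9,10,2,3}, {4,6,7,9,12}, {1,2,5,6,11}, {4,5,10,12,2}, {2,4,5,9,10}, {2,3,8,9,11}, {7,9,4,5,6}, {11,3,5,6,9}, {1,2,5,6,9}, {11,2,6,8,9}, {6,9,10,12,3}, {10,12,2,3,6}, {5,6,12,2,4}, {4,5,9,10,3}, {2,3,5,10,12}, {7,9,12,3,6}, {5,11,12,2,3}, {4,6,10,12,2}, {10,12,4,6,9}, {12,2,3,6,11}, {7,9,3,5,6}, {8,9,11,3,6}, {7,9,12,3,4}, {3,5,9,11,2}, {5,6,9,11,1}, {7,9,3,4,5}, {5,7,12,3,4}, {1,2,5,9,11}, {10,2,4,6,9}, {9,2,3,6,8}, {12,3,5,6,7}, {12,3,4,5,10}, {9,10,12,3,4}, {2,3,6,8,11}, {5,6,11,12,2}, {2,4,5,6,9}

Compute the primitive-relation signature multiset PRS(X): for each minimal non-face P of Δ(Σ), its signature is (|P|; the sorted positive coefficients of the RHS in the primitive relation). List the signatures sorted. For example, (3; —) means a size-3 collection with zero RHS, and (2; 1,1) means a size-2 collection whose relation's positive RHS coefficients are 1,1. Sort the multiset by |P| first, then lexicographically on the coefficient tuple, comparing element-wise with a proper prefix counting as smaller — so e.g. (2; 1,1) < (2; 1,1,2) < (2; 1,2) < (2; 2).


|primitive collections| = 25. Relations:

  P={7,10}:  v_{7} + v_{10} = 0 — sig = (2; —)
  P={2,7}:  v_{2} + v_{7} = v_{5} + v_{6} — sig = (2; 1,1)
  P={4,11}:  v_{4} + v_{11} = v_{2} + v_{5} — sig = (2; 1,1)
  P={1,12}:  v_{1} + v_{12} = v_{2} + v_{6} + v_{11} — sig = (2; 1,1,1)
  P={4,8}:  v_{4} + v_{8} = v_{2} + v_{9} + v_{11} — sig = (2; 1,1,1)
  P={7,8}:  v_{7} + v_{8} = v_{3} + v_{5} + 2·v_{6} + v_{9} + v_{11} — sig = (2; 1,1,1,1,2)
  P={1,10}:  v_{1} + v_{10} = 2·v_{2} + v_{9} + v_{11} — sig = (2; 1,1,2)
  P={1,4}:  v_{1} + v_{4} = 2·v_{2} + 2·v_{5} + v_{6} + v_{9} — sig = (2; 1,1,2,2)
  P={1,7}:  v_{1} + v_{7} = 2·v_{5} + 2·v_{6} + v_{9} + v_{11} — sig = (2; 1,1,2,2)
  P={1,8}:  v_{1} + v_{8} = v_{2} + v_{6} + 2·v_{9} + 3·v_{11} — sig = (2; 1,1,2,3)
  P={8,10}:  v_{8} + v_{10} = 3·v_{2} + 2·v_{3} + v_{6} + v_{9} — sig = (2; 1,1,2,3)
  P={1,3}:  v_{1} + v_{3} = v_{9} + 2·v_{11} — sig = (2; 1,2)
  P={5,8}:  v_{5} + v_{8} = v_{9} + 2·v_{11} — sig = (2; 1,2)
  P={10,11}:  v_{10} + v_{11} = 2·v_{2} + v_{3} — sig = (2; 1,2)
  P={7,11}:  v_{7} + v_{11} = v_{3} + 2·v_{5} + 2·v_{6} — sig = (2; 1,2,2)
  P={8,12}:  v_{8} + v_{12} = 2·v_{2} + 2·v_{3} + 2·v_{6} — sig = (2; 2,2,2)
  P={3,4,6}:  v_{3} + v_{4} + v_{6} = 0 — sig = (3; —)
  P={5,9,12}:  v_{5} + v_{9} + v_{12} = 0 — sig = (3; —)
  P={5,6,10}:  v_{5} + v_{6} + v_{10} = v_{2} — sig = (3; 1)
  P={2,3,4}:  v_{2} + v_{3} + v_{4} = v_{5} + v_{10} — sig = (3; 1,1)
  P={2,9,12}:  v_{2} + v_{9} + v_{12} = v_{6} + v_{10} — sig = (3; 1,1)
  P={9,11,12}:  v_{9} + v_{11} + v_{12} = v_{2} + v_{3} + v_{6} — sig = (3; 1,1,1)
  P={2,3,5,6}:  v_{2} + v_{3} + v_{5} + v_{6} = v_{11} — sig = (4; 1)
  P={2,3,6,9,11}:  v_{2} + v_{3} + v_{6} + v_{9} + v_{11} = v_{8} — sig = (5; 1)
  P={2,5,6,9,11}:  v_{2} + v_{5} + v_{6} + v_{9} + v_{11} = v_{1} — sig = (5; 1)

so the primitive-relation signature multiset is
{ (2; —),  (2; 1,1) ×2,  (2; 1,1,1) ×2,  (2; 1,1,1,1,2),  (2; 1,1,2),  (2; 1,1,2,2) ×2,  (2; 1,1,2,3) ×2,  (2; 1,2) ×3,  (2; 1,2,2),  (2; 2,2,2),  (3; —) ×2,  (3; 1),  (3; 1,1) ×2,  (3; 1,1,1),  (4; 1),  (5; 1) ×2 }
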